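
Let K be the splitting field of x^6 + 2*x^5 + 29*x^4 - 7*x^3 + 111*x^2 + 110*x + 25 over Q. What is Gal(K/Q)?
The polynomial f is an irreducible sextic over Q, so G = Gal(f/Q) is one of the 16 transitive subgroups 6T1, ..., 6T16 of S_6. The discriminant of f is 3631945556640625 = 60265625^2, a perfect square, so G is contained in A_6. The transitive groups of degree 6 contained in A_6 are: A_4 (6T4, order 12), S_4 (6T7, order 24), (C_3 x C_3) : C_4 (6T10, order 36), PSL(2,5) (6T12, order 60), A_6 (6T15, order 360). By Dedekind's theorem, for a prime p not dividing disc(f) the degrees of the irreducible factors of f mod p form the cycle type of an element of G. Factoring f modulo the 19 such primes p <= 83 (skipping 5, 7, 19, 29, which divide the discriminant), each new pattern first appears at: mod 2: f = (x^2 + x + 1)(x^4 + x^3 + x^2 + x + 1), pattern 4+2; mod 11: f = (x^3 + 5x^2 + 1)(x^3 + 8x^2 + 3), pattern 3+3; mod 59: f = (x + 11)(x + 14)(x^2 + 41x + 23)(x^2 + 54x + 42), pattern 2+2+1+1; mod 61: f = (x + 1)(x + 39)(x + 48)(x^3 + 36x^2 + 26x + 34), pattern 3+1+1+1. No other pattern occurs in this range, so the set of observed cycle types is {4+2, 3+3, 2+2+1+1, 3+1+1+1}. The candidates containing elements of all these cycle types are (C_3 x C_3) : C_4 (6T10) of order 36, A_6 (6T15) of order 360; the others are excluded. The observed types are precisely the cycle types that occur in (C_3 x C_3) : C_4 (6T10) (apart from the identity). Each of the other remaining candidates has further cycle types, and by the Chebotarev density theorem the matching factorization patterns would occur for a proportion of primes equal to their share of the group: A_6 (6T15) additionally contains elements of type 5+1 (144 of its 360 elements, about 40% of primes). None of the 19 primes tested shows any such pattern (for each of these groups the chance of that is below 10^-4), which rules them out. Hence G = (C_3 x C_3) : C_4 (6T10), of order 36.

(C_3 x C_3) : C_4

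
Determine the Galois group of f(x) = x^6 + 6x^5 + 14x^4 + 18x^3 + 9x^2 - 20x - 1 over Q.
The polynomial f is an irreducible sextic over Q, so G = Gal(f/Q) is one of the 16 transitive subgroups 6T1, ..., 6T16 of S_6. The discriminant of f is 154034270784 = 392472^2, a perfect square, so G is contained in A_6. The transitive groups of degree 6 contained in A_6 are: A_4 (6T4, order 12), S_4 (6T7, order 24), (C_3 x C_3) : C_4 (6T10, order 36), PSL(2,5) (6T12, order 60), A_6 (6T15, order 360). By Dedekind's theorem, for a prime p not dividing disc(f) the degrees of the irreducible factors of f mod p form the cycle type of an element of G. Factoring f modulo the 79 such primes p <= 431 (skipping 2, 3, 23, 79, which divide the discriminant), each new pattern first appears at: mod 5: f = (x^2 + 3x + 4)(x^4 + 3x^3 + x^2 + 3x + 1), pattern 4+2; mod 13: f = (x^3 + x^2 + 3x + 5)(x^3 + 5x^2 + 6x + 5), pattern 3+3; mod 19: f = (x + 1)(x + 8)(x^2 + 9)(x^2 + 16x + 5), pattern 2+2+1+1; mod 223: f = (x + 8)(x + 34)(x + 51)(x + 91)(x + 125)(x + 143), pattern 1+1+1+1+1+1. No other pattern occurs in this range, so the set of observed cycle types is {4+2, 3+3, 2+2+1+1, 1+1+1+1+1+1}. The candidates containing elements of all these cycle types are S_4 (6T7) of order 24, (C_3 x C_3) : C_4 (6T10) of order 36, A_6 (6T15) of order 360; the others are excluded. The observed types are precisely the cycle types that occur in S_4 (6T7). Each of the other remaining candidates has further cycle types, and by the Chebotarev density theorem the matching factorization patterns would occur for a proportion of primes equal to their share of the group: (C_3 x C_3) : C_4 (6T10) additionally contains elements of type 3+1+1+1 (4 of its 36 elements, about 11% of primes); A_6 (6T15) additionally contains elements of type 5+1, 3+1+1+1 (184 of its 360 elements, about 51% of primes). None of the 79 primes tested shows any such pattern (for each of these groups the chance of that is below 10^-4), which rules them out. Hence G = S_4 (6T7), of order 24.

S_4 (order 24)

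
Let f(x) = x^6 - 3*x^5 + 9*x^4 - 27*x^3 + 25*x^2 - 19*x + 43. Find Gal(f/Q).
6T1: C_6

The polynomial f is an irreducible sextic over Q, so G = Gal(f/Q) is one of the 16 transitive subgroups 6T1, ..., 6T16 of S_6. The discriminant of f is -548553067783, which is not a perfect square, so G is not contained in A_6. The transitive groups of degree 6 not contained in A_6 are: C_6 (6T1, order 6), S_3 (6T2, order 6), D_6 (6T3, order 12), C_3 x S_3 (6T5, order 18), A_4 x C_2 (6T6, order 24), S_4 (6T8, order 24), S_3 x S_3 (6T9, order 36), S_4 x C_2 (6T11, order 48), (S_3 x S_3) : C_2 (6T13, order 72), PGL(2,5) (6T14, order 120), S_6 (6T16, order 720). By Dedekind's theorem, for a prime p not dividing disc(f) the degrees of the irreducible factors of f mod p form the cycle type of an element of G. Factoring f modulo the 37 such primes p <= 167 (skipping 7, 29, which divide the discriminant), each new pattern first appears at: mod 2: f = (x^3 + x + 1)(x^3 + x^2 + 1), pattern 3+3; mod 3: f = (x^6 + x^2 + 2x + 1), pattern 6; mod 13: f = (x^2 + 2x + 8)(x^2 + 10x + 6)(x^2 + 11x + 12), pattern 2+2+2; mod 43: f = (x)(x + 6)(x + 12)(x + 34)(x + 36)(x + 38), pattern 1+1+1+1+1+1. No other pattern occurs in this range, so the set of observed cycle types is {3+3, 6, 2+2+2, 1+1+1+1+1+1}. The candidates containing elements of all these cycle types are C_6 (6T1) of order 6, D_6 (6T3) of order 12, C_3 x S_3 (6T5) of order 18, A_4 x C_2 (6T6) of order 24, S_3 x S_3 (6T9) of order 36, S_4 x C_2 (6T11) of order 48, (S_3 x S_3) : C_2 (6T13) of order 72, PGL(2,5) (6T14) of order 120, S_6 (6T16) of order 720; the others are excluded. The observed types are precisely the cycle types that occur in C_6 (6T1). Each of the other remaining candidates has further cycle types, and by the Chebotarev density theorem the matching factorization patterns would occur for a proportion of primes equal to their share of the group: D_6 (6T3) additionally contains elements of type 2+2+1+1 (3 of its 12 elements, about 25% of primes); C_3 x S_3 (6T5) additionally contains elements of type 3+1+1+1 (4 of its 18 elements, about 22% of primes); A_4 x C_2 (6T6) additionally contains elements of type 2+2+1+1, 2+1+1+1+1 (6 of its 24 elements, about 25% of primes); S_3 x S_3 (6T9) additionally contains elements of type 3+1+1+1, 2+2+1+1 (13 of its 36 elements, about 36% of primes); S_4 x C_2 (6T11) additionally contains elements of type 4+2, 4+1+1, 2+2+1+1, 2+1+1+1+1 (24 of its 48 elements, about 50% of primes); (S_3 x S_3) : C_2 (6T13) additionally contains elements of type 4+2, 3+2+1, 3+1+1+1, 2+2+1+1, 2+1+1+1+1 (49 of its 72 elements, about 68% of primes); PGL(2,5) (6T14) additionally contains elements of type 5+1, 4+1+1, 2+2+1+1 (69 of its 120 elements, about 58% of primes); S_6 (6T16) additionally contains elements of type 5+1, 4+2, 4+1+1, 3+2+1, 3+1+1+1, 2+2+1+1, 2+1+1+1+1 (544 of its 720 elements, about 76% of primes). None of the 37 primes tested shows any such pattern (for each of these groups the chance of that is below 10^-4), which rules them out. Hence G = C_6 (6T1), of order 6.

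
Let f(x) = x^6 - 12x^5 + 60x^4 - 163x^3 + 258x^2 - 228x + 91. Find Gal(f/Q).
The polynomial f is an irreducible sextic over Q, so G = Gal(f/Q) is one of the 16 transitive subgroups 6T1, ..., 6T16 of S_6. The discriminant of f is -177147, which is not a perfect square, so G is not contained in A_6. The transitive groups of degree 6 not contained in A_6 are: C_6 (6T1, order 6), S_3 (6T2, order 6), D_6 (6T3, order 12), C_3 x S_3 (6T5, order 18), A_4 x C_2 (6T6, order 24), S_4 (6T8, order 24), S_3 x S_3 (6T9, order 36), S_4 x C_2 (6T11, order 48), (S_3 x S_3) : C_2 (6T13, order 72), PGL(2,5) (6T14, order 120), S_6 (6T16, order 720). By Dedekind's theorem, for a prime p not dividing disc(f) the degrees of the irreducible factors of f mod p form the cycle type of an element of G. Factoring f modulo the 33 such primes p <= 139 (skipping 3, which divides the discriminant), each new pattern first appears at: mod 2: f = (x^6 + x^3 + 1), pattern 6; mod 7: f = (x)(x + 2)(x + 6)(x^3 + x^2 + 5x + 2), pattern 3+1+1+1; mod 17: f = (x^2 + 3)(x^2 + 8x + 4)(x^2 + 14x + 9), pattern 2+2+2; mod 19: f = (x^3 + 13x^2 + 12x + 2)(x^3 + 13x^2 + 12x + 17), pattern 3+3; mod 73: f = (x + 11)(x + 19)(x + 20)(x + 27)(x + 28)(x + 29), pattern 1+1+1+1+1+1. No other pattern occurs in this range, so the set of observed cycle types is {6, 3+1+1+1, 2+2+2, 3+3, 1+1+1+1+1+1}. The candidates containing elements of all these cycle types are C_3 x S_3 (6T5) of order 18, S_3 x S_3 (6T9) of order 36, (S_3 x S_3) : C_2 (6T13) of order 72, S_6 (6T16) of order 720; the others are excluded. The observed types are precisely the cycle types that occur in C_3 x S_3 (6T5). Each of the other remaining candidates has further cycle types, and by the Chebotarev density theorem the matching factorization patterns would occur for a proportion of primes equal to their share of the group: S_3 x S_3 (6T9) additionally contains elements of type 2+2+1+1 (9 of its 36 elements, about 25% of primes); (S_3 x S_3) : C_2 (6T13) additionally contains elements of type 4+2, 3+2+1, 2+2+1+1, 2+1+1+1+1 (45 of its 72 elements, about 62% of primes); S_6 (6T16) additionally contains elements of type 5+1, 4+2, 4+1+1, 3+2+1, 2+2+1+1, 2+1+1+1+1 (504 of its 720 elements, about 70% of primes). None of the 33 primes tested shows any such pattern (for each of these groups the chance of that is below 10^-4), which rules them out. Hence G = C_3 x S_3 (6T5), of order 18.

C_3 x S_3, the group 6T5 of order 18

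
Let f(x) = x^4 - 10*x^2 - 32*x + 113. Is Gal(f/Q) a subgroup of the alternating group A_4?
Yes

The polynomial is irreducible of degree 4 over Q. Its discriminant is 33177600 = 5760^2, a perfect square. A Galois group lies in the alternating group exactly when the discriminant is a square in Q, so the Galois group (V_4) is contained in A_4.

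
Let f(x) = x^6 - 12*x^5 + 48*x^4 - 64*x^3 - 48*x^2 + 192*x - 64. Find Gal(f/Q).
The polynomial f is an irreducible sextic over Q, so G = Gal(f/Q) is one of the 16 transitive subgroups 6T1, ..., 6T16 of S_6. The discriminant of f is -450868486864896, which is not a perfect square, so G is not contained in A_6. The transitive groups of degree 6 not contained in A_6 are: C_6 (6T1, order 6), S_3 (6T2, order 6), D_6 (6T3, order 12), C_3 x S_3 (6T5, order 18), A_4 x C_2 (6T6, order 24), S_4 (6T8, order 24), S_3 x S_3 (6T9, order 36), S_4 x C_2 (6T11, order 48), (S_3 x S_3) : C_2 (6T13, order 72), PGL(2,5) (6T14, order 120), S_6 (6T16, order 720). By Dedekind's theorem, for a prime p not dividing disc(f) the degrees of the irreducible factors of f mod p form the cycle type of an element of G. Factoring f modulo the 33 such primes p <= 149 (skipping 2, 3, which divide the discriminant), each new pattern first appears at: mod 5: f = (x^3 + x^2 + 2)(x^3 + 2x^2 + x + 3), pattern 3+3; mod 7: f = (x^6 + 2x^5 + 6x^4 + 6x^3 + x^2 + 3x + 6), pattern 6; mod 17: f = (x + 2)(x + 11)(x^2 + 13x + 1)(x^2 + 13x + 11), pattern 2+2+1+1; mod 19: f = (x + 3)(x + 5)(x + 10)(x + 12)(x^2 + 15x + 9), pattern 2+1+1+1+1; mod 71: f = (x^2 + 67x + 7)(x^2 + 67x + 22)(x^2 + 67x + 42), pattern 2+2+2. No other pattern occurs in this range, so the set of observed cycle types is {3+3, 6, 2+2+1+1, 2+1+1+1+1, 2+2+2}. The candidates containing elements of all these cycle types are A_4 x C_2 (6T6) of order 24, S_4 x C_2 (6T11) of order 48, (S_3 x S_3) : C_2 (6T13) of order 72, S_6 (6T16) of order 720; the others are excluded. The observed types are precisely the cycle types that occur in A_4 x C_2 (6T6) (apart from the identity). Each of the other remaining candidates has further cycle types, and by the Chebotarev density theorem the matching factorization patterns would occur for a proportion of primes equal to their share of the group: S_4 x C_2 (6T11) additionally contains elements of type 4+2, 4+1+1 (12 of its 48 elements, about 25% of primes); (S_3 x S_3) : C_2 (6T13) additionally contains elements of type 4+2, 3+2+1, 3+1+1+1 (34 of its 72 elements, about 47% of primes); S_6 (6T16) additionally contains elements of type 5+1, 4+2, 4+1+1, 3+2+1, 3+1+1+1 (484 of its 720 elements, about 67% of primes). None of the 33 primes tested shows any such pattern (for each of these groups the chance of that is below 10^-4), which rules them out. Hence G = A_4 x C_2 (6T6), of order 24.

A_4 x C_2 (also written A4xC2)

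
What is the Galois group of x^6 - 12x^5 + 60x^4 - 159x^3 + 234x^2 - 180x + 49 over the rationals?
6T9: S_3 x S_3

The polynomial f is an irreducible sextic over Q, so G = Gal(f/Q) is one of the 16 transitive subgroups 6T1, ..., 6T16 of S_6. The discriminant of f is 871199469, which is not a perfect square, so G is not contained in A_6. The transitive groups of degree 6 not contained in A_6 are: C_6 (6T1, order 6), S_3 (6T2, order 6), D_6 (6T3, order 12), C_3 x S_3 (6T5, order 18), A_4 x C_2 (6T6, order 24), S_4 (6T8, order 24), S_3 x S_3 (6T9, order 36), S_4 x C_2 (6T11, order 48), (S_3 x S_3) : C_2 (6T13, order 72), PGL(2,5) (6T14, order 120), S_6 (6T16, order 720). By Dedekind's theorem, for a prime p not dividing disc(f) the degrees of the irreducible factors of f mod p form the cycle type of an element of G. Factoring f modulo the 16 such primes p <= 67 (skipping 3, 7, 29, which divide the discriminant), each new pattern first appears at: mod 2: f = (x^6 + x^3 + 1), pattern 6; mod 5: f = (x + 1)(x + 2)(x^2 + 2x + 3)(x^2 + 3x + 4), pattern 2+2+1+1; mod 13: f = (x + 5)(x + 6)(x + 9)(x^3 + 7x^2 + 12x + 1), pattern 3+1+1+1; mod 19: f = (x^2 + 6)(x^2 + 2x + 5)(x^2 + 5x + 1), pattern 2+2+2; mod 67: f = (x^3 + 61x^2 + 12x + 11)(x^3 + 61x^2 + 12x + 41), pattern 3+3. No other pattern occurs in this range, so the set of observed cycle types is {6, 2+2+1+1, 3+1+1+1, 2+2+2, 3+3}. The candidates containing elements of all these cycle types are S_3 x S_3 (6T9) of order 36, (S_3 x S_3) : C_2 (6T13) of order 72, S_6 (6T16) of order 720; the others are excluded. The observed types are precisely the cycle types that occur in S_3 x S_3 (6T9) (apart from the identity). Each of the other remaining candidates has further cycle types, and by the Chebotarev density theorem the matching factorization patterns would occur for a proportion of primes equal to their share of the group: (S_3 x S_3) : C_2 (6T13) additionally contains elements of type 4+2, 3+2+1, 2+1+1+1+1 (36 of its 72 elements, about 50% of primes); S_6 (6T16) additionally contains elements of type 5+1, 4+2, 4+1+1, 3+2+1, 2+1+1+1+1 (459 of its 720 elements, about 64% of primes). None of the 16 primes tested shows any such pattern (for each of these groups the chance of that is below 10^-4), which rules them out. Hence G = S_3 x S_3 (6T9), of order 36.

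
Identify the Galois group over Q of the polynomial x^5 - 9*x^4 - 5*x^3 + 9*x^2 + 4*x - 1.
The polynomial f is an irreducible quintic over Q, so G = Gal(f/Q) is a transitive subgroup of S_5: one of C_5 (5T1, order 5), D_5 (5T2, order 10), F_20 (5T3, order 20), A_5 (5T4, order 60) or S_5 (5T5, order 120). The discriminant of f is 7745089 = 2783^2, a perfect square, so G is contained in A_5. The transitive groups of degree 5 contained in A_5 are: C_5 (5T1, order 5), D_5 (5T2, order 10), A_5 (5T4, order 60). By Dedekind's theorem, for a prime p not dividing disc(f) the degrees of the irreducible factors of f mod p form the cycle type of an element of G. Factoring f modulo the 14 such primes p <= 53 (skipping 11, 23, which divide the discriminant), each new pattern first appears at: mod 2: f = (x^5 + x^4 + x^3 + x^2 + 1), pattern 5; mod 43: f = (x + 4)(x + 13)(x + 31)(x + 34)(x + 38), pattern 1+1+1+1+1. No other pattern occurs in this range, so the set of observed cycle types is {5, 1+1+1+1+1}. The candidates containing elements of all these cycle types are C_5 (5T1) of order 5, D_5 (5T2) of order 10, A_5 (5T4) of order 60; the others are excluded. The observed types are precisely the cycle types that occur in C_5 (5T1). Each of the other remaining candidates has further cycle types, and by the Chebotarev density theorem the matching factorization patterns would occur for a proportion of primes equal to their share of the group: D_5 (5T2) additionally contains elements of type 2+2+1 (5 of its 10 elements, about 50% of primes); A_5 (5T4) additionally contains elements of type 3+1+1, 2+2+1 (35 of its 60 elements, about 58% of primes). None of the 14 primes tested shows any such pattern (for each of these groups the chance of that is below 10^-4), which rules them out. Hence G = C_5 (5T1), of order 5.

C_5, the cyclic group of order 5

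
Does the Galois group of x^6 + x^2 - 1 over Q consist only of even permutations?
Yes

The polynomial is irreducible of degree 6 over Q. Its discriminant is 61504 = 248^2, a perfect square. A Galois group lies in the alternating group exactly when the discriminant is a square in Q, so the Galois group (S_4) is contained in A_6.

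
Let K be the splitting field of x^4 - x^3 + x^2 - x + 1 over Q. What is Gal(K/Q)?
C_4

The polynomial is an irreducible quartic over Q and its discriminant is 125, which is not a perfect square, so the Galois group is not contained in A_4. The resolvent cubic y^3 - y^2 - 3*y + 2 has exactly one rational root, so the Galois group is C_4 or D_4. The quartic becomes reducible over Q(sqrt(disc)), so the group is C_4.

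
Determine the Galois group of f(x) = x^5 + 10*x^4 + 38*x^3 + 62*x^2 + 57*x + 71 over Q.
The polynomial f is an irreducible quintic over Q, so G = Gal(f/Q) is a transitive subgroup of S_5: one of C_5 (5T1, order 5), D_5 (5T2, order 10), F_20 (5T3, order 20), A_5 (5T4, order 60) or S_5 (5T5, order 120). The discriminant of f is 6973049989, which is not a perfect square, so G is not contained in A_5. The transitive groups of degree 5 not contained in A_5 are: F_20 (5T3, order 20), S_5 (5T5, order 120). By Dedekind's theorem, for a prime p not dividing disc(f) the degrees of the irreducible factors of f mod p form the cycle type of an element of G. Factoring f modulo the first such prime p = 2, each new pattern first appears at: mod 2: f = (x^2 + x + 1)(x^3 + x^2 + 1), pattern 3+2. No other pattern occurs in this range, so the set of observed cycle types is {3+2}. Among the candidates above, the only group containing elements of all these cycle types is S_5 (5T5) — F_20 (5T3) lacks at least one of them. Hence G = S_5 (5T5), of order 120.

S_5 (order 120)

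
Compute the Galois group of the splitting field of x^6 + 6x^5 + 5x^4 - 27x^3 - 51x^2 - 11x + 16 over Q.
6T12: PSL(2,5)

The polynomial f is an irreducible sextic over Q, so G = Gal(f/Q) is one of the 16 transitive subgroups 6T1, ..., 6T16 of S_6. The discriminant of f is 30991489 = 5567^2, a perfect square, so G is contained in A_6. The transitive groups of degree 6 contained in A_6 are: A_4 (6T4, order 12), S_4 (6T7, order 24), (C_3 x C_3) : C_4 (6T10, order 36), PSL(2,5) (6T12, order 60), A_6 (6T15, order 360). By Dedekind's theorem, for a prime p not dividing disc(f) the degrees of the irreducible factors of f mod p form the cycle type of an element of G. Factoring f modulo the 21 such primes p <= 79 (skipping 19, which divides the discriminant), each new pattern first appears at: mod 2: f = (x)(x^5 + x^3 + x^2 + x + 1), pattern 5+1; mod 7: f = (x^3 + x^2 + 3x + 1)(x^3 + 5x^2 + 4x + 2), pattern 3+3; mod 61: f = (x + 38)(x + 60)(x^2 + 13x + 60)(x^2 + 17x + 55), pattern 2+2+1+1. No other pattern occurs in this range, so the set of observed cycle types is {5+1, 3+3, 2+2+1+1}. The candidates containing elements of all these cycle types are PSL(2,5) (6T12) of order 60, A_6 (6T15) of order 360; the others are excluded. The observed types are precisely the cycle types that occur in PSL(2,5) (6T12) (apart from the identity). Each of the other remaining candidates has further cycle types, and by the Chebotarev density theorem the matching factorization patterns would occur for a proportion of primes equal to their share of the group: A_6 (6T15) additionally contains elements of type 4+2, 3+1+1+1 (130 of its 360 elements, about 36% of primes). None of the 21 primes tested shows any such pattern (for each of these groups the chance of that is below 10^-4), which rules them out. Hence G = PSL(2,5) (6T12), of order 60.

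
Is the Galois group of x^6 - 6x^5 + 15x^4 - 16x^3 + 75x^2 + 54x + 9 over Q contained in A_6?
The polynomial is irreducible of degree 6 over Q. Its discriminant is -41622228172800, which is not a perfect square. A Galois group lies in the alternating group exactly when the discriminant is a square in Q, so the Galois group (D_6) is not contained in A_6.

No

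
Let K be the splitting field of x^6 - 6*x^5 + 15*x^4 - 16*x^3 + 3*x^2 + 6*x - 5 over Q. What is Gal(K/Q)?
S_3 x S_3 (also written G36-)

The polynomial f is an irreducible sextic over Q, so G = Gal(f/Q) is one of the 16 transitive subgroups 6T1, ..., 6T16 of S_6. The discriminant of f is 40310784, which is not a perfect square, so G is not contained in A_6. The transitive groups of degree 6 not contained in A_6 are: C_6 (6T1, order 6), S_3 (6T2, order 6), D_6 (6T3, order 12), C_3 x S_3 (6T5, order 18), A_4 x C_2 (6T6, order 24), S_4 (6T8, order 24), S_3 x S_3 (6T9, order 36), S_4 x C_2 (6T11, order 48), (S_3 x S_3) : C_2 (6T13, order 72), PGL(2,5) (6T14, order 120), S_6 (6T16, order 720). By Dedekind's theorem, for a prime p not dividing disc(f) the degrees of the irreducible factors of f mod p form the cycle type of an element of G. Factoring f modulo the 14 such primes p <= 53 (skipping 2, 3, which divide the discriminant), each new pattern first appears at: mod 5: f = (x)(x + 1)(x^2 + x + 2)(x^2 + 2x + 3), pattern 2+2+1+1; mod 7: f = (x^6 + x^5 + x^4 + 5x^3 + 3x^2 + 6x + 2), pattern 6; mod 19: f = (x + 3)(x + 5)(x + 8)(x^3 + 16x^2 + 3x + 15), pattern 3+1+1+1; mod 31: f = (x^2 + 10)(x^2 + 8x + 18)(x^2 + 17x + 6), pattern 2+2+2; mod 43: f = (x^3 + 40x^2 + 3x + 8)(x^3 + 40x^2 + 3x + 37), pattern 3+3. No other pattern occurs in this range, so the set of observed cycle types is {2+2+1+1, 6, 3+1+1+1, 2+2+2, 3+3}. The candidates containing elements of all these cycle types are S_3 x S_3 (6T9) of order 36, (S_3 x S_3) : C_2 (6T13) of order 72, S_6 (6T16) of order 720; the others are excluded. The observed types are precisely the cycle types that occur in S_3 x S_3 (6T9) (apart from the identity). Each of the other remaining candidates has further cycle types, and by the Chebotarev density theorem the matching factorization patterns would occur for a proportion of primes equal to their share of the group: (S_3 x S_3) : C_2 (6T13) additionally contains elements of type 4+2, 3+2+1, 2+1+1+1+1 (36 of its 72 elements, about 50% of primes); S_6 (6T16) additionally contains elements of type 5+1, 4+2, 4+1+1, 3+2+1, 2+1+1+1+1 (459 of its 720 elements, about 64% of primes). None of the 14 primes tested shows any such pattern (for each of these groups the chance of that is below 10^-4), which rules them out. Hence G = S_3 x S_3 (6T9), of order 36.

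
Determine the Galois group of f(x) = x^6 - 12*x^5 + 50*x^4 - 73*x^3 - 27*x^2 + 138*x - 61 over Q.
The polynomial f is an irreducible sextic over Q, so G = Gal(f/Q) is one of the 16 transitive subgroups 6T1, ..., 6T16 of S_6. The discriminant of f is 30991489 = 5567^2, a perfect square, so G is contained in A_6. The transitive groups of degree 6 contained in A_6 are: A_4 (6T4, order 12), S_4 (6T7, order 24), (C_3 x C_3) : C_4 (6T10, order 36), PSL(2,5) (6T12, order 60), A_6 (6T15, order 360). By Dedekind's theorem, for a prime p not dividing disc(f) the degrees of the irreducible factors of f mod p form the cycle type of an element of G. Factoring f modulo the 21 such primes p <= 79 (skipping 19, which divides the discriminant), each new pattern first appears at: mod 2: f = (x + 1)(x^5 + x^4 + x^3 + x + 1), pattern 5+1; mod 7: f = (x^3 + 3x^2 + x + 1)(x^3 + 6x^2 + 3x + 2), pattern 3+3; mod 61: f = (x)(x + 22)(x^2 + 42x + 12)(x^2 + 46x + 13), pattern 2+2+1+1. No other pattern occurs in this range, so the set of observed cycle types is {5+1, 3+3, 2+2+1+1}. The candidates containing elements of all these cycle types are PSL(2,5) (6T12) of order 60, A_6 (6T15) of order 360; the others are excluded. The observed types are precisely the cycle types that occur in PSL(2,5) (6T12) (apart from the identity). Each of the other remaining candidates has further cycle types, and by the Chebotarev density theorem the matching factorization patterns would occur for a proportion of primes equal to their share of the group: A_6 (6T15) additionally contains elements of type 4+2, 3+1+1+1 (130 of its 360 elements, about 36% of primes). None of the 21 primes tested shows any such pattern (for each of these groups the chance of that is below 10^-4), which rules them out. Hence G = PSL(2,5) (6T12), of order 60.

PSL(2,5) (also written A5(6))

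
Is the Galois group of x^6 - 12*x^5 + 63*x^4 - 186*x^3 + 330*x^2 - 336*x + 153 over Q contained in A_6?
No

The polynomial is irreducible of degree 6 over Q. Its discriminant is -16003008, which is not a perfect square. A Galois group lies in the alternating group exactly when the discriminant is a square in Q, so the Galois group (PGL(2,5)) is not contained in A_6.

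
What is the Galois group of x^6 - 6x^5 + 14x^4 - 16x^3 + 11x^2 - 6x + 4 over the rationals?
6T8: S_4

The polynomial f is an irreducible sextic over Q, so G = Gal(f/Q) is one of the 16 transitive subgroups 6T1, ..., 6T16 of S_6. The discriminant of f is -5120000, which is not a perfect square, so G is not contained in A_6. The transitive groups of degree 6 not contained in A_6 are: C_6 (6T1, order 6), S_3 (6T2, order 6), D_6 (6T3, order 12), C_3 x S_3 (6T5, order 18), A_4 x C_2 (6T6, order 24), S_4 (6T8, order 24), S_3 x S_3 (6T9, order 36), S_4 x C_2 (6T11, order 48), (S_3 x S_3) : C_2 (6T13, order 72), PGL(2,5) (6T14, order 120), S_6 (6T16, order 720). By Dedekind's theorem, for a prime p not dividing disc(f) the degrees of the irreducible factors of f mod p form the cycle type of an element of G. Factoring f modulo the 22 such primes p <= 89 (skipping 2, 5, which divide the discriminant), each new pattern first appears at: mod 3: f = (x^3 + x^2 + x + 2)(x^3 + 2x^2 + 2x + 2), pattern 3+3; mod 7: f = (x^2 + 4x + 1)(x^2 + 5x + 3)(x^2 + 6x + 6), pattern 2+2+2; mod 13: f = (x + 3)(x + 8)(x^4 + 9x^3 + 8x^2 + 5x + 11), pattern 4+1+1; mod 43: f = (x + 11)(x + 30)(x^2 + 41x + 5)(x^2 + 41x + 11), pattern 2+2+1+1. No other pattern occurs in this range, so the set of observed cycle types is {3+3, 2+2+2, 4+1+1, 2+2+1+1}. The candidates containing elements of all these cycle types are S_4 (6T8) of order 24, S_4 x C_2 (6T11) of order 48, PGL(2,5) (6T14) of order 120, S_6 (6T16) of order 720; the others are excluded. The observed types are precisely the cycle types that occur in S_4 (6T8) (apart from the identity). Each of the other remaining candidates has further cycle types, and by the Chebotarev density theorem the matching factorization patterns would occur for a proportion of primes equal to their share of the group: S_4 x C_2 (6T11) additionally contains elements of type 6, 4+2, 2+1+1+1+1 (17 of its 48 elements, about 35% of primes); PGL(2,5) (6T14) additionally contains elements of type 6, 5+1 (44 of its 120 elements, about 37% of primes); S_6 (6T16) additionally contains elements of type 6, 5+1, 4+2, 3+2+1, 3+1+1+1, 2+1+1+1+1 (529 of its 720 elements, about 73% of primes). None of the 22 primes tested shows any such pattern (for each of these groups the chance of that is below 10^-4), which rules them out. Hence G = S_4 (6T8), of order 24.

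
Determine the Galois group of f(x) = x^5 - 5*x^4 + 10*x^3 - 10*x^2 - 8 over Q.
The polynomial f is an irreducible quintic over Q, so G = Gal(f/Q) is a transitive subgroup of S_5: one of C_5 (5T1, order 5), D_5 (5T2, order 10), F_20 (5T3, order 20), A_5 (5T4, order 60) or S_5 (5T5, order 120). The discriminant of f is 64000000 = 8000^2, a perfect square, so G is contained in A_5. The transitive groups of degree 5 contained in A_5 are: C_5 (5T1, order 5), D_5 (5T2, order 10), A_5 (5T4, order 60). By Dedekind's theorem, for a prime p not dividing disc(f) the degrees of the irreducible factors of f mod p form the cycle type of an element of G. Factoring f modulo the 23 such primes p <= 97 (skipping 2, 5, which divide the discriminant), each new pattern first appears at: mod 3: f = (x + 2)(x^2 + 1)(x^2 + 2x + 2), pattern 2+2+1; mod 7: f = (x^5 + 2x^4 + 3x^3 + 4x^2 + 6), pattern 5. No other pattern occurs in this range, so the set of observed cycle types is {2+2+1, 5}. The candidates containing elements of all these cycle types are D_5 (5T2) of order 10, A_5 (5T4) of order 60; the others are excluded. The observed types are precisely the cycle types that occur in D_5 (5T2) (apart from the identity). Each of the other remaining candidates has further cycle types, and by the Chebotarev density theorem the matching factorization patterns would occur for a proportion of primes equal to their share of the group: A_5 (5T4) additionally contains elements of type 3+1+1 (20 of its 60 elements, about 33% of primes). None of the 23 primes tested shows any such pattern (for each of these groups the chance of that is below 10^-4), which rules them out. Hence G = D_5 (5T2), of order 10.

D_5, the dihedral group of order 10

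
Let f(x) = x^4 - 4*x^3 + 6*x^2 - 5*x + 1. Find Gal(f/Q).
The polynomial is an irreducible quartic over Q and its discriminant is -283, which is not a perfect square, so the Galois group is not contained in A_4. The resolvent cubic y^3 - 6*y^2 + 16*y - 17 is irreducible over Q. An irreducible resolvent with non-square discriminant gives S_4.

S_4 (order 24)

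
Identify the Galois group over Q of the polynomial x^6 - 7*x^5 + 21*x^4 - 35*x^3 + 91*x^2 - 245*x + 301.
C_6 (also written C6)

The polynomial f is an irreducible sextic over Q, so G = Gal(f/Q) is one of the 16 transitive subgroups 6T1, ..., 6T16 of S_6. The discriminant of f is -423386583897823, which is not a perfect square, so G is not contained in A_6. The transitive groups of degree 6 not contained in A_6 are: C_6 (6T1, order 6), S_3 (6T2, order 6), D_6 (6T3, order 12), C_3 x S_3 (6T5, order 18), A_4 x C_2 (6T6, order 24), S_4 (6T8, order 24), S_3 x S_3 (6T9, order 36), S_4 x C_2 (6T11, order 48), (S_3 x S_3) : C_2 (6T13, order 72), PGL(2,5) (6T14, order 120), S_6 (6T16, order 720). By Dedekind's theorem, for a prime p not dividing disc(f) the degrees of the irreducible factors of f mod p form the cycle type of an element of G. Factoring f modulo the 37 such primes p <= 173 (skipping 7, 13, 29, which divide the discriminant), each new pattern first appears at: mod 2: f = (x^3 + x + 1)(x^3 + x^2 + 1), pattern 3+3; mod 3: f = (x^6 + 2x^5 + x^3 + x^2 + x + 1), pattern 6; mod 41: f = (x^2 + x + 25)(x^2 + 3x + 14)(x^2 + 30x + 23), pattern 2+2+2; mod 43: f = (x)(x + 6)(x + 9)(x + 15)(x + 22)(x + 27), pattern 1+1+1+1+1+1. No other pattern occurs in this range, so the set of observed cycle types is {3+3, 6, 2+2+2, 1+1+1+1+1+1}. The candidates containing elements of all these cycle types are C_6 (6T1) of order 6, D_6 (6T3) of order 12, C_3 x S_3 (6T5) of order 18, A_4 x C_2 (6T6) of order 24, S_3 x S_3 (6T9) of order 36, S_4 x C_2 (6T11) of order 48, (S_3 x S_3) : C_2 (6T13) of order 72, PGL(2,5) (6T14) of order 120, S_6 (6T16) of order 720; the others are excluded. The observed types are precisely the cycle types that occur in C_6 (6T1). Each of the other remaining candidates has further cycle types, and by the Chebotarev density theorem the matching factorization patterns would occur for a proportion of primes equal to their share of the group: D_6 (6T3) additionally contains elements of type 2+2+1+1 (3 of its 12 elements, about 25% of primes); C_3 x S_3 (6T5) additionally contains elements of type 3+1+1+1 (4 of its 18 elements, about 22% of primes); A_4 x C_2 (6T6) additionally contains elements of type 2+2+1+1, 2+1+1+1+1 (6 of its 24 elements, about 25% of primes); S_3 x S_3 (6T9) additionally contains elements of type 3+1+1+1, 2+2+1+1 (13 of its 36 elements, about 36% of primes); S_4 x C_2 (6T11) additionally contains elements of type 4+2, 4+1+1, 2+2+1+1, 2+1+1+1+1 (24 of its 48 elements, about 50% of primes); (S_3 x S_3) : C_2 (6T13) additionally contains elements of type 4+2, 3+2+1, 3+1+1+1, 2+2+1+1, 2+1+1+1+1 (49 of its 72 elements, about 68% of primes); PGL(2,5) (6T14) additionally contains elements of type 5+1, 4+1+1, 2+2+1+1 (69 of its 120 elements, about 58% of primes); S_6 (6T16) additionally contains elements of type 5+1, 4+2, 4+1+1, 3+2+1, 3+1+1+1, 2+2+1+1, 2+1+1+1+1 (544 of its 720 elements, about 76% of primes). None of the 37 primes tested shows any such pattern (for each of these groups the chance of that is below 10^-4), which rules them out. Hence G = C_6 (6T1), of order 6.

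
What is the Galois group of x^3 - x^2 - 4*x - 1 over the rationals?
3T1: C_3

The polynomial is an irreducible cubic over Q and its discriminant is 169 = 13^2, a perfect square. For an irreducible cubic, a square discriminant forces the Galois group to be A_3, the cyclic group of order 3.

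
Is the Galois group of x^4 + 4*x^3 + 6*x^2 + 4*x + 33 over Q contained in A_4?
No

The polynomial is irreducible of degree 4 over Q. Its discriminant is 8388608, which is not a perfect square. A Galois group lies in the alternating group exactly when the discriminant is a square in Q, so the Galois group (D_4) is not contained in A_4.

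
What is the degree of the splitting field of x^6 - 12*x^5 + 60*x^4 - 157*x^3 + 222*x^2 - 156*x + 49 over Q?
The degree of the splitting field over Q equals the order of the Galois group, so first determine the group. The polynomial f is an irreducible sextic over Q, so G = Gal(f/Q) is one of the 16 transitive subgroups 6T1, ..., 6T16 of S_6. The discriminant of f is -1162261467, which is not a perfect square, so G is not contained in A_6. The transitive groups of degree 6 not contained in A_6 are: C_6 (6T1, order 6), S_3 (6T2, order 6), D_6 (6T3, order 12), C_3 x S_3 (6T5, order 18), A_4 x C_2 (6T6, order 24), S_4 (6T8, order 24), S_3 x S_3 (6T9, order 36), S_4 x C_2 (6T11, order 48), (S_3 x S_3) : C_2 (6T13, order 72), PGL(2,5) (6T14, order 120), S_6 (6T16, order 720). By Dedekind's theorem, for a prime p not dividing disc(f) the degrees of the irreducible factors of f mod p form the cycle type of an element of G. Factoring f modulo the 33 such primes p <= 139 (skipping 3, which divides the discriminant), each new pattern first appears at: mod 2: f = (x^6 + x^3 + 1), pattern 6; mod 7: f = (x)(x + 2)(x + 6)(x^3 + x^2 + 5x + 1), pattern 3+1+1+1; mod 17: f = (x^2 + 11)(x^2 + 7x + 14)(x^2 + 15x + 15), pattern 2+2+2; mod 19: f = (x^3 + 13x^2 + 12x + 9)(x^3 + 13x^2 + 12x + 16), pattern 3+3; mod 73: f = (x + 1)(x + 10)(x + 21)(x + 22)(x + 36)(x + 44), pattern 1+1+1+1+1+1. No other pattern occurs in this range, so the set of observed cycle types is {6, 3+1+1+1, 2+2+2, 3+3, 1+1+1+1+1+1}. The candidates containing elements of all these cycle types are C_3 x S_3 (6T5) of order 18, S_3 x S_3 (6T9) of order 36, (S_3 x S_3) : C_2 (6T13) of order 72, S_6 (6T16) of order 720; the others are excluded. The observed types are precisely the cycle types that occur in C_3 x S_3 (6T5). Each of the other remaining candidates has further cycle types, and by the Chebotarev density theorem the matching factorization patterns would occur for a proportion of primes equal to their share of the group: S_3 x S_3 (6T9) additionally contains elements of type 2+2+1+1 (9 of its 36 elements, about 25% of primes); (S_3 x S_3) : C_2 (6T13) additionally contains elements of type 4+2, 3+2+1, 2+2+1+1, 2+1+1+1+1 (45 of its 72 elements, about 62% of primes); S_6 (6T16) additionally contains elements of type 5+1, 4+2, 4+1+1, 3+2+1, 2+2+1+1, 2+1+1+1+1 (504 of its 720 elements, about 70% of primes). None of the 33 primes tested shows any such pattern (for each of these groups the chance of that is below 10^-4), which rules them out. Hence G = C_3 x S_3 (6T5), of order 18. The Galois group C_3 x S_3 (6T5) has order 18, so the splitting field has degree 18 over Q.

18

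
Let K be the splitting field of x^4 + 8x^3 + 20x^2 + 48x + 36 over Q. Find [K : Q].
The degree of the splitting field over Q equals the order of the Galois group, so first determine the group. The polynomial is an irreducible quartic over Q and its discriminant is -18874368, which is not a perfect square, so the Galois group is not contained in A_4. The resolvent cubic y^3 - 20*y^2 + 240*y - 1728 has exactly one rational root, so the Galois group is C_4 or D_4. The quartic remains irreducible over Q(sqrt(disc)), so the group is D_4. The Galois group D_4 (4T3) has order 8, so the splitting field has degree 8 over Q.

8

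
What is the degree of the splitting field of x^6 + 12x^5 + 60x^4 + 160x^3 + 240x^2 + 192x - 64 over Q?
The degree of the splitting field over Q equals the order of the Galois group, so first determine the group. The polynomial f is an irreducible sextic over Q, so G = Gal(f/Q) is one of the 16 transitive subgroups 6T1, ..., 6T16 of S_6. The discriminant of f is 1603087953297408, which is not a perfect square, so G is not contained in A_6. The transitive groups of degree 6 not contained in A_6 are: C_6 (6T1, order 6), S_3 (6T2, order 6), D_6 (6T3, order 12), C_3 x S_3 (6T5, order 18), A_4 x C_2 (6T6, order 24), S_4 (6T8, order 24), S_3 x S_3 (6T9, order 36), S_4 x C_2 (6T11, order 48), (S_3 x S_3) : C_2 (6T13, order 72), PGL(2,5) (6T14, order 120), S_6 (6T16, order 720). By Dedekind's theorem, for a prime p not dividing disc(f) the degrees of the irreducible factors of f mod p form the cycle type of an element of G. Factoring f modulo the 79 such primes p <= 419 (skipping 2, 3, which divide the discriminant), each new pattern first appears at: mod 5: f = (x^2 + x + 1)(x^2 + 2x + 3)(x^2 + 4x + 2), pattern 2+2+2; mod 7: f = (x^3 + 6x^2 + 5x + 4)(x^3 + 6x^2 + 5x + 5), pattern 3+3; mod 13: f = (x^6 + 12x^5 + 8x^4 + 4x^3 + 6x^2 + 10x + 1), pattern 6; mod 17: f = (x + 9)(x + 12)(x^2 + 11x + 16)(x^2 + 14x + 5), pattern 2+2+1+1; mod 31: f = (x + 6)(x + 9)(x + 13)(x + 22)(x + 26)(x + 29), pattern 1+1+1+1+1+1. No other pattern occurs in this range, so the set of observed cycle types is {2+2+2, 3+3, 6, 2+2+1+1, 1+1+1+1+1+1}. The candidates containing elements of all these cycle types are D_6 (6T3) of order 12, A_4 x C_2 (6T6) of order 24, S_3 x S_3 (6T9) of order 36, S_4 x C_2 (6T11) of order 48, (S_3 x S_3) : C_2 (6T13) of order 72, PGL(2,5) (6T14) of order 120, S_6 (6T16) of order 720; the others are excluded. The observed types are precisely the cycle types that occur in D_6 (6T3). Each of the other remaining candidates has further cycle types, and by the Chebotarev density theorem the matching factorization patterns would occur for a proportion of primes equal to their share of the group: A_4 x C_2 (6T6) additionally contains elements of type 2+1+1+1+1 (3 of its 24 elements, about 12% of primes); S_3 x S_3 (6T9) additionally contains elements of type 3+1+1+1 (4 of its 36 elements, about 11% of primes); S_4 x C_2 (6T11) additionally contains elements of type 4+2, 4+1+1, 2+1+1+1+1 (15 of its 48 elements, about 31% of primes); (S_3 x S_3) : C_2 (6T13) additionally contains elements of type 4+2, 3+2+1, 3+1+1+1, 2+1+1+1+1 (40 of its 72 elements, about 56% of primes); PGL(2,5) (6T14) additionally contains elements of type 5+1, 4+1+1 (54 of its 120 elements, about 45% of primes); S_6 (6T16) additionally contains elements of type 5+1, 4+2, 4+1+1, 3+2+1, 3+1+1+1, 2+1+1+1+1 (499 of its 720 elements, about 69% of primes). None of the 79 primes tested shows any such pattern (for each of these groups the chance of that is below 10^-4), which rules them out. Hence G = D_6 (6T3), of order 12. The Galois group D_6 (6T3) has order 12, so the splitting field has degree 12 over Q.

12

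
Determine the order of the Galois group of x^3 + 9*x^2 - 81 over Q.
The degree of the splitting field over Q equals the order of the Galois group, so first determine the group. The polynomial is an irreducible cubic over Q and its discriminant is 59049 = 243^2, a perfect square. For an irreducible cubic, a square discriminant forces the Galois group to be A_3, the cyclic group of order 3. The Galois group C_3 (3T1) has order 3, so the splitting field has degree 3 over Q.

3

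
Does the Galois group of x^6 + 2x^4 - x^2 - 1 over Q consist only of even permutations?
Yes

The polynomial is irreducible of degree 6 over Q. Its discriminant is 153664 = 392^2, a perfect square. A Galois group lies in the alternating group exactly when the discriminant is a square in Q, so the Galois group (A_4) is contained in A_6.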